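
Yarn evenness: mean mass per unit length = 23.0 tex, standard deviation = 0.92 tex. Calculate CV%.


Formula: CV% = (standard deviation / mean) * 100
Step 1: Ratio = 0.92 / 23.0 = 0.04
Step 2: CV% = 0.04 * 100 = 4.0%

4.0%


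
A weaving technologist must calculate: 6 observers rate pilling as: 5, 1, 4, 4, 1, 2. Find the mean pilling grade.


Formula: Mean = sum / count
Sum = 5 + 1 + 4 + 4 + 1 + 2 = 17
Mean = 17 / 6 = 2.8

2.8


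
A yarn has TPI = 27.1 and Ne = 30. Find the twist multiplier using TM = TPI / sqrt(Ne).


Formula: TM = TPI / sqrt(Ne)
Step 1: sqrt(Ne) = sqrt(30) = 5.4772
Step 2: TM = 27.1 / 5.4772 = 4.95

4.95 TM


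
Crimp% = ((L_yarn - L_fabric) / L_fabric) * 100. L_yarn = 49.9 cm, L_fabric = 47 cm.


Formula: Crimp% = ((L_yarn - L_fabric) / L_fabric) * 100
Step 1: Extension = 49.9 - 47 = 2.9 cm
Step 2: Crimp% = (2.9 / 47) * 100
Step 3: Crimp% = 0.061702 * 100 = 6.1702% ≈ 6.2%

6.2%


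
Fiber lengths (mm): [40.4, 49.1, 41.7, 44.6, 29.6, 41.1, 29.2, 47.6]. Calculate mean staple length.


Formula: Mean = sum of lengths / count
Sum = 40.4 + 49.1 + 41.7 + 44.6 + 29.6 + 41.1 + 29.2 + 47.6
Sum = 323.3 mm
Mean = 323.3 / 8 = 40.41 mm

40.41 mm


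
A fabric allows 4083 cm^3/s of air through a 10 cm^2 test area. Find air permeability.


Formula: Air Permeability = Airflow / Test Area
AP = 4083 cm^3/s / 10 cm^2
AP = 408.3 cm^3/s/cm^2

408.3 cm^3/s/cm^2


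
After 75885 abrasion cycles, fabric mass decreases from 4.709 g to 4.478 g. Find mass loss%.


Formula: Mass loss% = ((m_before - m_after) / m_before) * 100
Step 1: Mass loss = 4.709 - 4.478 = 0.231 g
Step 2: Ratio = 0.231 / 4.709 = 0.049055
Step 3: Mass loss% = 0.049055 * 100 = 4.9055% ≈ 4.91%

4.91%


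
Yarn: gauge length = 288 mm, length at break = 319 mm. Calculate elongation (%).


Formula: Elongation (%) = ((L_break - L0) / L0) * 100
Step 1: Extension = 319 - 288 = 31 mm
Step 2: Elongation = (31 / 288) * 100
Step 3: Elongation = 0.107639 * 100 = 10.7639% ≈ 10.8%

10.8%


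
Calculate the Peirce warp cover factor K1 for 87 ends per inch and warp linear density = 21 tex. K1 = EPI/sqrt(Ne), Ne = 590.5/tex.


Formula: K1 = EPI / sqrt(Ne), with Ne = 590.5 / tex_warp
Step 1: Ne = 590.5 / 21 = 28.119
Step 2: sqrt(Ne) = sqrt(28.119) = 5.3027
Step 3: K1 = 87 / 5.3027 = 16.4

16.4


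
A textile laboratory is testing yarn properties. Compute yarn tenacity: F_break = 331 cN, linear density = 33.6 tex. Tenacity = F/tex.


Formula: Tenacity = Breaking force / Linear density
Tenacity = 331 cN / 33.6 tex
Tenacity = 9.85 cN/tex

9.85 cN/tex


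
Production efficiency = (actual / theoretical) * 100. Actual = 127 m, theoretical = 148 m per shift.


Formula: Efficiency% = (Actual output / Theoretical output) * 100
Efficiency% = (127 / 148) * 100
Efficiency% = 0.858108 * 100 = 85.8108% ≈ 85.8%

85.8%


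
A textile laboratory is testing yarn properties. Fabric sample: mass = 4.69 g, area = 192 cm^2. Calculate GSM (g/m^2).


Formula: GSM = mass_g / area_m2
Step 1: Convert area: 192 cm^2 = 192 / 10000 = 0.0192 m^2
Step 2: GSM = 4.69 g / 0.0192 m^2 = 244.3 g/m^2

244.3 g/m^2


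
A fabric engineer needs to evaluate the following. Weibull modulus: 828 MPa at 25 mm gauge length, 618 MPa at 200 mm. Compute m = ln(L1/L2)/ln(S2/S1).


Formula: m = ln(L1/L2) / ln(S2/S1)
Step 1: ln(L1/L2) = ln(25/200) = -2.07944
Step 2: S2/S1 = 618/828 = 0.74638
Step 3: ln(S2/S1) = ln(0.74638) = -0.29252
Step 4: m = -2.07944 / -0.29252 = 7.11

7.11 (Weibull m)


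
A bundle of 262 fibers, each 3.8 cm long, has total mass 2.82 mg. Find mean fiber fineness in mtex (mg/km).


Formula: fineness (mtex) = mass (mg) / total length (km) = (mass_mg / total_length_m) * 1000
Step 1: Convert fiber length: 3.8 cm = 0.038 m
Step 2: Total fiber length = 262 * 0.038 = 9.956 m
Step 3: Linear density = 2.82 mg / 9.956 m = 0.2832 mg/m
Step 4: fineness = 0.2832 * 1000 = 283.2 mtex

283.2 mtex


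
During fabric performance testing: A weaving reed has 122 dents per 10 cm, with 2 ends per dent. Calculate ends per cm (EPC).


Formula: EPC = (dents per 10 cm * ends per dent) / 10
Step 1: Total ends per 10 cm = 122 * 2 = 244
Step 2: EPC = 244 / 10 = 24.4 ends/cm

24.4 ends/cm


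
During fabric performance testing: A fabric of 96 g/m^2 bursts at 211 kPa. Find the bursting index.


Formula: Bursting Index = Bursting Strength / Fabric GSM
BI = 211 kPa / 96 g/m^2
BI = 2.198 kPa/(g/m^2)

2.198 kPa/(g/m^2)


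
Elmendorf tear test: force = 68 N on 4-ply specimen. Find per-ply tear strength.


Formula: Per-ply strength = Total force / Number of plies
Per-ply = 68 N / 4
Per-ply = 17 N

17 N


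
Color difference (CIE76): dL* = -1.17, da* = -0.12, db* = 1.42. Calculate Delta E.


Formula: Delta E = sqrt(dL*^2 + da*^2 + db*^2)
Step 1: dL*^2 = (-1.17)^2 = 1.3689
Step 2: da*^2 = (-0.12)^2 = 0.0144
Step 3: db*^2 = 1.42^2 = 2.0164
Step 4: Sum = 1.3689 + 0.0144 + 2.0164 = 3.3997
Step 5: Delta E = sqrt(3.3997) = 1.84

1.84 Delta E


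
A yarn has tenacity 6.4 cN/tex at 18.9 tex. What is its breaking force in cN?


Formula: Breaking force = Tenacity * Linear density
F = 6.4 cN/tex * 18.9 tex
F = 120.96 cN

120.96 cN


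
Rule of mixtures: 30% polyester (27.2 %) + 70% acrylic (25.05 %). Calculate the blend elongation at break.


Formula: Blend property = (fraction_A * property_A) + (fraction_B * property_B)
Step 1: Contribution A = 30/100 * 27.2 % = 8.16 %
Step 2: Contribution B = 70/100 * 25.05 % = 17.535 %
Step 3: Blend elongation at break = 8.16 + 17.535 = 25.695 %

25.695 %


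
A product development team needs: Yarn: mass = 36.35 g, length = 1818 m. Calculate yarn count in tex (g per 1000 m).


Formula: Tex = (mass_g / length_m) * 1000
Substituting: Tex = (36.35 / 1818) * 1000
Intermediate: 36.35 / 1818 = 0.0199945 g/m
Tex = 0.0199945 * 1000 = 19.99 tex

19.99 tex


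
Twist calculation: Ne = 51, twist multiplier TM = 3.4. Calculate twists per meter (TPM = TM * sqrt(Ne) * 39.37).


Formula: TPM = TM * sqrt(Ne) * 39.37
Step 1: sqrt(Ne) = sqrt(51) = 7.1414
Step 2: TM * sqrt(Ne) = 3.4 * 7.1414 = 24.2808
Step 3: TPM = 24.2808 * 39.37 = 956 twists/m

956 twists/m


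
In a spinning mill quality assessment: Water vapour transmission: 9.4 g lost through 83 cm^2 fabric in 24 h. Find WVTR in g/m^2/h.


Formula: WVTR = mass_loss / (area * time)
Step 1: Convert area: 83 cm^2 = 0.0083 m^2
Step 2: WVTR = 9.4 g / (0.0083 m^2 * 24 h)
Step 3: WVTR = 9.4 / 0.1992 = 47.2 g/m^2/h

47.2 g/m^2/h


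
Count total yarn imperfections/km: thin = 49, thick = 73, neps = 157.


Formula: Total = thin places + thick places + neps
Total = 49 + 73 + 157
Total = 279 imperfections/km

279 imperfections/km


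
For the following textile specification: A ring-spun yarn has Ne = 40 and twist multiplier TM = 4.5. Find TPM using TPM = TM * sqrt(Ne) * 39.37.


Formula: TPM = TM * sqrt(Ne) * 39.37
Step 1: sqrt(Ne) = sqrt(40) = 6.3246
Step 2: TM * sqrt(Ne) = 4.5 * 6.3246 = 28.4607
Step 3: TPM = 28.4607 * 39.37 = 1120 twists/m

1120 twists/m


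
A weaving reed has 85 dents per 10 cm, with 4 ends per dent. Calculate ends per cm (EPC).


Formula: EPC = (dents per 10 cm * ends per dent) / 10
Step 1: Total ends per 10 cm = 85 * 4 = 340
Step 2: EPC = 340 / 10 = 34.0 ends/cm

34.0 ends/cm


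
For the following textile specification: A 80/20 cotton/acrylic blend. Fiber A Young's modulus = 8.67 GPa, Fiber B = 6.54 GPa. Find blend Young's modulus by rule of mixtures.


Formula: Blend property = (fraction_A * property_A) + (fraction_B * property_B)
Step 1: Contribution A = 80/100 * 8.67 GPa = 6.936 GPa
Step 2: Contribution B = 20/100 * 6.54 GPa = 1.308 GPa
Step 3: Blend Young's modulus = 6.936 + 1.308 = 8.244 GPa

8.244 GPa


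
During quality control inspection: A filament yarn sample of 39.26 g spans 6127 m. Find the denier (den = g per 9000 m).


Formula: den = (mass_g / length_m) * 9000
Substituting: den = (39.26 / 6127) * 9000
Intermediate: 39.26 / 6127 = 0.0064077 g/m
den = 0.0064077 * 9000 = 57.7 denier

57.7 denier


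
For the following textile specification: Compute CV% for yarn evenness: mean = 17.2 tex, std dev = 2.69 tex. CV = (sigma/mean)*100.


Formula: CV% = (standard deviation / mean) * 100
Step 1: Ratio = 2.69 / 17.2 = 0.156395
Step 2: CV% = 0.156395 * 100 = 15.6395% ≈ 15.6%

15.6%


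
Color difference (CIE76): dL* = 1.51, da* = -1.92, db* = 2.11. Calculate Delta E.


Formula: Delta E = sqrt(dL*^2 + da*^2 + db*^2)
Step 1: dL*^2 = 1.51^2 = 2.2801
Step 2: da*^2 = (-1.92)^2 = 3.6864
Step 3: db*^2 = 2.11^2 = 4.4521
Step 4: Sum = 2.2801 + 3.6864 + 4.4521 = 10.4186
Step 5: Delta E = sqrt(10.4186) = 3.23

3.23 Delta E


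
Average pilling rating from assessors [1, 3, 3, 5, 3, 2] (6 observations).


Formula: Mean = sum / count
Sum = 1 + 3 + 3 + 5 + 3 + 2 = 17
Mean = 17 / 6 = 2.8

2.8


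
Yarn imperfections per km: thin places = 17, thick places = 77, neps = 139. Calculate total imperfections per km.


Formula: Total = thin places + thick places + neps
Total = 17 + 77 + 139
Total = 233 imperfections/km

233 imperfections/km


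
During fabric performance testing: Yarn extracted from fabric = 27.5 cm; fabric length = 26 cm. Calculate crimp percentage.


Formula: Crimp% = ((L_yarn - L_fabric) / L_fabric) * 100
Step 1: Extension = 27.5 - 26 = 1.5 cm
Step 2: Crimp% = (1.5 / 26) * 100
Step 3: Crimp% = 0.057692 * 100 = 5.7692% ≈ 5.8%

5.8%


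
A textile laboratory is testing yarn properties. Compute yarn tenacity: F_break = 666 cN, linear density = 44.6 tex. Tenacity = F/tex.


Formula: Tenacity = Breaking force / Linear density
Tenacity = 666 cN / 44.6 tex
Tenacity = 14.93 cN/tex

14.93 cN/tex


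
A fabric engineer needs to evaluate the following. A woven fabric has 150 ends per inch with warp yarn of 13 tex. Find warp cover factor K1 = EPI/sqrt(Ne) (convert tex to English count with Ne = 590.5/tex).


Formula: K1 = EPI / sqrt(Ne), with Ne = 590.5 / tex_warp
Step 1: Ne = 590.5 / 13 = 45.423
Step 2: sqrt(Ne) = sqrt(45.423) = 6.7397
Step 3: K1 = 150 / 6.7397 = 22.3

22.3


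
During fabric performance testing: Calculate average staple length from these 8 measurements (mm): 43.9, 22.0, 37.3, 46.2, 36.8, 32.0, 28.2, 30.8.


Formula: Mean = sum of lengths / count
Sum = 43.9 + 22.0 + 37.3 + 46.2 + 36.8 + 32.0 + 28.2 + 30.8
Sum = 277.2 mm
Mean = 277.2 / 8 = 34.65 mm

34.65 mm


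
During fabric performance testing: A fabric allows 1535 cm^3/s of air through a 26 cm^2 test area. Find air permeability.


Formula: Air Permeability = Airflow / Test Area
AP = 1535 cm^3/s / 26 cm^2
AP = 59.0 cm^3/s/cm^2

59.0 cm^3/s/cm^2


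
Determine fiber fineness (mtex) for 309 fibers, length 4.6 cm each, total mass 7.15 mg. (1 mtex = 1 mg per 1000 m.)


Formula: fineness (mtex) = mass (mg) / total length (km) = (mass_mg / total_length_m) * 1000
Step 1: Convert fiber length: 4.6 cm = 0.046 m
Step 2: Total fiber length = 309 * 0.046 = 14.214 m
Step 3: Linear density = 7.15 mg / 14.214 m = 0.5030 mg/m
Step 4: fineness = 0.5030 * 1000 = 503.0 mtex

503.0 mtex


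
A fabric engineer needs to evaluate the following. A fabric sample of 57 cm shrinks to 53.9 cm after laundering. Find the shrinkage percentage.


Formula: Shrinkage% = ((L_before - L_after) / L_before) * 100
Step 1: Shrinkage = 57 - 53.9 = 3.1 cm
Step 2: Shrinkage% = (3.1 / 57) * 100
Step 3: Shrinkage% = 0.054386 * 100 = 5.4386% ≈ 5.4%

5.4%


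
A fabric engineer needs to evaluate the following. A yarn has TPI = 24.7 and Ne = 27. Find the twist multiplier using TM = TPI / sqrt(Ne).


Formula: TM = TPI / sqrt(Ne)
Step 1: sqrt(Ne) = sqrt(27) = 5.1962
Step 2: TM = 24.7 / 5.1962 = 4.75

4.75 TM


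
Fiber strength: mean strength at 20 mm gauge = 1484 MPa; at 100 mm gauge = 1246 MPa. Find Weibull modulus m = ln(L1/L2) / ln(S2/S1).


Formula: m = ln(L1/L2) / ln(S2/S1)
Step 1: ln(L1/L2) = ln(20/100) = -1.60944
Step 2: S2/S1 = 1246/1484 = 0.83962
Step 3: ln(S2/S1) = ln(0.83962) = -0.17481
Step 4: m = -1.60944 / -0.17481 = 9.21

9.21 (Weibull m)


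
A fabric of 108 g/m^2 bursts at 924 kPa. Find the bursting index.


Formula: Bursting Index = Bursting Strength / Fabric GSM
BI = 924 kPa / 108 g/m^2
BI = 8.556 kPa/(g/m^2)

8.556 kPa/(g/m^2)


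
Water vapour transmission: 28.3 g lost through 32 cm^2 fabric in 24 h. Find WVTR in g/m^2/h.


Formula: WVTR = mass_loss / (area * time)
Step 1: Convert area: 32 cm^2 = 0.0032 m^2
Step 2: WVTR = 28.3 g / (0.0032 m^2 * 24 h)
Step 3: WVTR = 28.3 / 0.0768 = 368.5 g/m^2/h

368.5 g/m^2/h


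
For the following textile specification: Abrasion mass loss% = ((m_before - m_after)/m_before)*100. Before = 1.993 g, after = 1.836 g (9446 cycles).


Formula: Mass loss% = ((m_before - m_after) / m_before) * 100
Step 1: Mass loss = 1.993 - 1.836 = 0.157 g
Step 2: Ratio = 0.157 / 1.993 = 0.0787757
Step 3: Mass loss% = 0.0787757 * 100 = 7.87757% ≈ 7.88%

7.88%


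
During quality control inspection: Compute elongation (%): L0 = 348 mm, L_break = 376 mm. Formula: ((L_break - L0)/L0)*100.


Formula: Elongation (%) = ((L_break - L0) / L0) * 100
Step 1: Extension = 376 - 348 = 28 mm
Step 2: Elongation = (28 / 348) * 100
Step 3: Elongation = 0.08046 * 100 = 8.046% ≈ 8.0%

8.0%


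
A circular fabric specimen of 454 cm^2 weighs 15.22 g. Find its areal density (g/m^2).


Formula: GSM = mass_g / area_m2
Step 1: Convert area: 454 cm^2 = 454 / 10000 = 0.0454 m^2
Step 2: GSM = 15.22 g / 0.0454 m^2 = 335.2 g/m^2

335.2 g/m^2


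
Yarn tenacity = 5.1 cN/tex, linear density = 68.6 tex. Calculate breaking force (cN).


Formula: Breaking force = Tenacity * Linear density
F = 5.1 cN/tex * 68.6 tex
F = 349.86 cN

349.86 cN


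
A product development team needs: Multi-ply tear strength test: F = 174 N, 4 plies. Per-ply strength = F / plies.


Formula: Per-ply strength = Total force / Number of plies
Per-ply = 174 N / 4
Per-ply = 43.5 N

43.5 N


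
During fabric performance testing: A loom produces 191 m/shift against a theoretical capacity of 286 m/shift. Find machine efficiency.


Formula: Efficiency% = (Actual output / Theoretical output) * 100
Efficiency% = (191 / 286) * 100
Efficiency% = 0.667832 * 100 = 66.7832% ≈ 66.8%

66.8%


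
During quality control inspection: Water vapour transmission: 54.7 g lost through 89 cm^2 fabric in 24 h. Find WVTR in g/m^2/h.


Formula: WVTR = mass_loss / (area * time)
Step 1: Convert area: 89 cm^2 = 0.0089 m^2
Step 2: WVTR = 54.7 g / (0.0089 m^2 * 24 h)
Step 3: WVTR = 54.7 / 0.2136 = 256.1 g/m^2/h

256.1 g/m^2/h


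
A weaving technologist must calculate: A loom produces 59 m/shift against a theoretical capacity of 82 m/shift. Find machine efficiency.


Formula: Efficiency% = (Actual output / Theoretical output) * 100
Efficiency% = (59 / 82) * 100
Efficiency% = 0.719512 * 100 = 71.9512% ≈ 72.0%

72.0%


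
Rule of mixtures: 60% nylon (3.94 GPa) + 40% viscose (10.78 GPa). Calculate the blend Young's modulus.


Formula: Blend property = (fraction_A * property_A) + (fraction_B * property_B)
Step 1: Contribution A = 60/100 * 3.94 GPa = 2.364 GPa
Step 2: Contribution B = 40/100 * 10.78 GPa = 4.312 GPa
Step 3: Blend Young's modulus = 2.364 + 4.312 = 6.676 GPa

6.676 GPa


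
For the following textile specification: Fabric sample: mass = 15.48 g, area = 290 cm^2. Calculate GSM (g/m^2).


Formula: GSM = mass_g / area_m2
Step 1: Convert area: 290 cm^2 = 290 / 10000 = 0.029 m^2
Step 2: GSM = 15.48 g / 0.029 m^2 = 533.8 g/m^2

533.8 g/m^2


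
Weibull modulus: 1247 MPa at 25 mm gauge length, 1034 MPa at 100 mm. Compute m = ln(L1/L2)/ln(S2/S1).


Formula: m = ln(L1/L2) / ln(S2/S1)
Step 1: ln(L1/L2) = ln(25/100) = -1.38629
Step 2: S2/S1 = 1034/1247 = 0.82919
Step 3: ln(S2/S1) = ln(0.82919) = -0.18731
Step 4: m = -1.38629 / -0.18731 = 7.40

7.40 (Weibull m)


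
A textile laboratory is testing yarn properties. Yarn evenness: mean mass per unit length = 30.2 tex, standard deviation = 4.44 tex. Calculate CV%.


Formula: CV% = (standard deviation / mean) * 100
Step 1: Ratio = 4.44 / 30.2 = 0.14702
Step 2: CV% = 0.14702 * 100 = 14.702% ≈ 14.7%

14.7%


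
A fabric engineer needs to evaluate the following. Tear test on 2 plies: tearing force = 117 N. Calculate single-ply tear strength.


Formula: Per-ply strength = Total force / Number of plies
Per-ply = 117 N / 2
Per-ply = 58.5 N

58.5 N


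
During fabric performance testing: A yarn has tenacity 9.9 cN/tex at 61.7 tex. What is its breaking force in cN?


Formula: Breaking force = Tenacity * Linear density
F = 9.9 cN/tex * 61.7 tex
F = 610.83 cN

610.83 cN


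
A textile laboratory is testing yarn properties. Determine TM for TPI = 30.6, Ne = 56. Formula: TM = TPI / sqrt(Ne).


Formula: TM = TPI / sqrt(Ne)
Step 1: sqrt(Ne) = sqrt(56) = 7.4833
Step 2: TM = 30.6 / 7.4833 = 4.09

4.09 TM


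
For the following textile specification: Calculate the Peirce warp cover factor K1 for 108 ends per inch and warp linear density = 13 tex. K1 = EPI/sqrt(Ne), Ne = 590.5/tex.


Formula: K1 = EPI / sqrt(Ne), with Ne = 590.5 / tex_warp
Step 1: Ne = 590.5 / 13 = 45.423
Step 2: sqrt(Ne) = sqrt(45.423) = 6.7397
Step 3: K1 = 108 / 6.7397 = 16.0

16.0


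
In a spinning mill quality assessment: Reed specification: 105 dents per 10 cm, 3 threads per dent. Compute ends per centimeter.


Formula: EPC = (dents per 10 cm * ends per dent) / 10
Step 1: Total ends per 10 cm = 105 * 3 = 315
Step 2: EPC = 315 / 10 = 31.5 ends/cm

31.5 ends/cm


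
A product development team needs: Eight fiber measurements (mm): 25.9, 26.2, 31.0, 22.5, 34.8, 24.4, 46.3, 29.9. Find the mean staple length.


Formula: Mean = sum of lengths / count
Sum = 25.9 + 26.2 + 31.0 + 22.5 + 34.8 + 24.4 + 46.3 + 29.9
Sum = 241.0 mm
Mean = 241.0 / 8 = 30.13 mm

30.13 mm


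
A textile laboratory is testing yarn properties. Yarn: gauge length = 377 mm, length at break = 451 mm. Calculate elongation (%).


Formula: Elongation (%) = ((L_break - L0) / L0) * 100
Step 1: Extension = 451 - 377 = 74 mm
Step 2: Elongation = (74 / 377) * 100
Step 3: Elongation = 0.196286 * 100 = 19.6286% ≈ 19.6%

19.6%


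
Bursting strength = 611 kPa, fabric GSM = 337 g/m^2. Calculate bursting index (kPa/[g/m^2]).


Formula: Bursting Index = Bursting Strength / Fabric GSM
BI = 611 kPa / 337 g/m^2
BI = 1.813 kPa/(g/m^2)

1.813 kPa/(g/m^2)


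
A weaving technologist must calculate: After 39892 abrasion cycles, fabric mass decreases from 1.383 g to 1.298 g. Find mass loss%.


Formula: Mass loss% = ((m_before - m_after) / m_before) * 100
Step 1: Mass loss = 1.383 - 1.298 = 0.085 g
Step 2: Ratio = 0.085 / 1.383 = 0.0614606
Step 3: Mass loss% = 0.0614606 * 100 = 6.14606% ≈ 6.15%

6.15%


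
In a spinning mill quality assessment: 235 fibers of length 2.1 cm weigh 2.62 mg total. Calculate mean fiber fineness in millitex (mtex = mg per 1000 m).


Formula: fineness (mtex) = mass (mg) / total length (km) = (mass_mg / total_length_m) * 1000
Step 1: Convert fiber length: 2.1 cm = 0.021 m
Step 2: Total fiber length = 235 * 0.021 = 4.935 m
Step 3: Linear density = 2.62 mg / 4.935 m = 0.5309 mg/m
Step 4: fineness = 0.5309 * 1000 = 530.9 mtex

530.9 mtex


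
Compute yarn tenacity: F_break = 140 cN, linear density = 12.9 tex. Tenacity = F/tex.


Formula: Tenacity = Breaking force / Linear density
Tenacity = 140 cN / 12.9 tex
Tenacity = 10.85 cN/tex

10.85 cN/tex


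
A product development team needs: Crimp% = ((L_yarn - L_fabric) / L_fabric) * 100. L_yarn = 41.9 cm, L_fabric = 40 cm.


Formula: Crimp% = ((L_yarn - L_fabric) / L_fabric) * 100
Step 1: Extension = 41.9 - 40 = 1.9 cm
Step 2: Crimp% = (1.9 / 40) * 100
Step 3: Crimp% = 0.0475 * 100 = 4.75% ≈ 4.8%

4.8%


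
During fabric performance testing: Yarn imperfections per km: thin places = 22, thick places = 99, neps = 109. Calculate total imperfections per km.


Formula: Total = thin places + thick places + neps
Total = 22 + 99 + 109
Total = 230 imperfections/km

230 imperfections/km


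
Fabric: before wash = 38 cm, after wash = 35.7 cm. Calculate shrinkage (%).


Formula: Shrinkage% = ((L_before - L_after) / L_before) * 100
Step 1: Shrinkage = 38 - 35.7 = 2.3 cm
Step 2: Shrinkage% = (2.3 / 38) * 100
Step 3: Shrinkage% = 0.060526 * 100 = 6.0526% ≈ 6.1%

6.1%


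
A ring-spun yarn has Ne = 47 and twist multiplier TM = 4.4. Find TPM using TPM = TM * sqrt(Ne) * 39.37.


Formula: TPM = TM * sqrt(Ne) * 39.37
Step 1: sqrt(Ne) = sqrt(47) = 6.8557
Step 2: TM * sqrt(Ne) = 4.4 * 6.8557 = 30.1651
Step 3: TPM = 30.1651 * 39.37 = 1188 twists/m

1188 twists/m


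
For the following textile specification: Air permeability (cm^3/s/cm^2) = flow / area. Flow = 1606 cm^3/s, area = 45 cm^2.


Formula: Air Permeability = Airflow / Test Area
AP = 1606 cm^3/s / 45 cm^2
AP = 35.7 cm^3/s/cm^2

35.7 cm^3/s/cm^2


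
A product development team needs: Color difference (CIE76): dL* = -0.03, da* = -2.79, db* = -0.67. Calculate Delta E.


Formula: Delta E = sqrt(dL*^2 + da*^2 + db*^2)
Step 1: dL*^2 = (-0.03)^2 = 0.0009
Step 2: da*^2 = (-2.79)^2 = 7.7841
Step 3: db*^2 = (-0.67)^2 = 0.4489
Step 4: Sum = 0.0009 + 7.7841 + 0.4489 = 8.2339
Step 5: Delta E = sqrt(8.2339) = 2.87

2.87 Delta E


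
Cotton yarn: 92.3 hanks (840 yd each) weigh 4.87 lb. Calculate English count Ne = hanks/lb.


Formula: Ne = hanks / mass_lb
Substituting: Ne = 92.3 / 4.87
Ne = 19.0

19.0 Ne


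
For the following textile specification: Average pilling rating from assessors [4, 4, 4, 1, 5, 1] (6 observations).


Formula: Mean = sum / count
Sum = 4 + 4 + 4 + 1 + 5 + 1 = 19
Mean = 19 / 6 = 3.2

3.2


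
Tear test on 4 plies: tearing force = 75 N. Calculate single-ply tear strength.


Formula: Per-ply strength = Total force / Number of plies
Per-ply = 75 N / 4
Per-ply = 18.75 N

18.75 N


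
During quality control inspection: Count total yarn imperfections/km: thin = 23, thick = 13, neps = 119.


Formula: Total = thin places + thick places + neps
Total = 23 + 13 + 119
Total = 155 imperfections/km

155 imperfections/km


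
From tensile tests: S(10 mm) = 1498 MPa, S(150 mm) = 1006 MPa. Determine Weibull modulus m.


Formula: m = ln(L1/L2) / ln(S2/S1)
Step 1: ln(L1/L2) = ln(10/150) = -2.70805
Step 2: S2/S1 = 1006/1498 = 0.67156
Step 3: ln(S2/S1) = ln(0.67156) = -0.39815
Step 4: m = -2.70805 / -0.39815 = 6.80

6.80 (Weibull m)


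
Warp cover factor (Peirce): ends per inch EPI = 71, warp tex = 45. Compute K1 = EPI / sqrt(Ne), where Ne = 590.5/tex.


Formula: K1 = EPI / sqrt(Ne), with Ne = 590.5 / tex_warp
Step 1: Ne = 590.5 / 45 = 13.122
Step 2: sqrt(Ne) = sqrt(13.122) = 3.6224
Step 3: K1 = 71 / 3.6224 = 19.6

19.6


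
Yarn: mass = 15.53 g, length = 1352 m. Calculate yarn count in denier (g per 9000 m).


Formula: den = (mass_g / length_m) * 9000
Substituting: den = (15.53 / 1352) * 9000
Intermediate: 15.53 / 1352 = 0.01148669 g/m
den = 0.01148669 * 9000 = 103.4 denier

103.4 denier


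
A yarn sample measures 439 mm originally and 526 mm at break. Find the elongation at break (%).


Formula: Elongation (%) = ((L_break - L0) / L0) * 100
Step 1: Extension = 526 - 439 = 87 mm
Step 2: Elongation = (87 / 439) * 100
Step 3: Elongation = 0.198178 * 100 = 19.8178% ≈ 19.8%

19.8%


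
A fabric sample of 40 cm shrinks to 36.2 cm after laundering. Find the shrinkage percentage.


Formula: Shrinkage% = ((L_before - L_after) / L_before) * 100
Step 1: Shrinkage = 40 - 36.2 = 3.8 cm
Step 2: Shrinkage% = (3.8 / 40) * 100
Step 3: Shrinkage% = 0.095 * 100 = 9.5%

9.5%


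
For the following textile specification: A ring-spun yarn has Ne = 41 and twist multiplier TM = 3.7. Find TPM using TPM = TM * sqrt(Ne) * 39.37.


Formula: TPM = TM * sqrt(Ne) * 39.37
Step 1: sqrt(Ne) = sqrt(41) = 6.4031
Step 2: TM * sqrt(Ne) = 3.7 * 6.4031 = 23.6915
Step 3: TPM = 23.6915 * 39.37 = 933 twists/m

933 twists/m


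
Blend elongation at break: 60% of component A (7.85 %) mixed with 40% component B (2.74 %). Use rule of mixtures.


Formula: Blend property = (fraction_A * property_A) + (fraction_B * property_B)
Step 1: Contribution A = 60/100 * 7.85 % = 4.71 %
Step 2: Contribution B = 40/100 * 2.74 % = 1.096 %
Step 3: Blend elongation at break = 4.71 + 1.096 = 5.806 %

5.806 %


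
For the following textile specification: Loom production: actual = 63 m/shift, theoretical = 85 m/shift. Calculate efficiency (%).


Formula: Efficiency% = (Actual output / Theoretical output) * 100
Efficiency% = (63 / 85) * 100
Efficiency% = 0.741176 * 100 = 74.1176% ≈ 74.1%

74.1%


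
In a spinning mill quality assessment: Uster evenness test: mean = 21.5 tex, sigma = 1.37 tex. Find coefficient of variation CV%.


Formula: CV% = (standard deviation / mean) * 100
Step 1: Ratio = 1.37 / 21.5 = 0.063721
Step 2: CV% = 0.063721 * 100 = 6.3721% ≈ 6.4%

6.4%


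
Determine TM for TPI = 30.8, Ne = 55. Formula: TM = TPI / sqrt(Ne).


Formula: TM = TPI / sqrt(Ne)
Step 1: sqrt(Ne) = sqrt(55) = 7.4162
Step 2: TM = 30.8 / 7.4162 = 4.15

4.15 TM


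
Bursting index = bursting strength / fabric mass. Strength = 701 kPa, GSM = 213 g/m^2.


Formula: Bursting Index = Bursting Strength / Fabric GSM
BI = 701 kPa / 213 g/m^2
BI = 3.291 kPa/(g/m^2)

3.291 kPa/(g/m^2)


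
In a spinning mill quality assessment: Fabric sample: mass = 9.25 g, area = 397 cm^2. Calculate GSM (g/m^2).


Formula: GSM = mass_g / area_m2
Step 1: Convert area: 397 cm^2 = 397 / 10000 = 0.0397 m^2
Step 2: GSM = 9.25 g / 0.0397 m^2 = 233.0 g/m^2

233.0 g/m^2


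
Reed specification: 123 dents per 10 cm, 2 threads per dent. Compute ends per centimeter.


Formula: EPC = (dents per 10 cm * ends per dent) / 10
Step 1: Total ends per 10 cm = 123 * 2 = 246
Step 2: EPC = 246 / 10 = 24.6 ends/cm

24.6 ends/cm


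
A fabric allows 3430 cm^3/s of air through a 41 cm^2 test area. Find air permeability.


Formula: Air Permeability = Airflow / Test Area
AP = 3430 cm^3/s / 41 cm^2
AP = 83.7 cm^3/s/cm^2

83.7 cm^3/s/cm^2


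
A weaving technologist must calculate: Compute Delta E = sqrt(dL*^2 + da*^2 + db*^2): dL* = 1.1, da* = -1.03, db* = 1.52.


Formula: Delta E = sqrt(dL*^2 + da*^2 + db*^2)
Step 1: dL*^2 = 1.1^2 = 1.21
Step 2: da*^2 = (-1.03)^2 = 1.0609
Step 3: db*^2 = 1.52^2 = 2.3104
Step 4: Sum = 1.21 + 1.0609 + 2.3104 = 4.5813
Step 5: Delta E = sqrt(4.5813) = 2.14

2.14 Delta E


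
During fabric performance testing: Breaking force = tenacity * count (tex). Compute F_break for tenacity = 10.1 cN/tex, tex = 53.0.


Formula: Breaking force = Tenacity * Linear density
F = 10.1 cN/tex * 53.0 tex
F = 535.30 cN

535.30 cN


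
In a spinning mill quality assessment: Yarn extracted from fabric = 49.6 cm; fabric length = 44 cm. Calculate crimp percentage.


Formula: Crimp% = ((L_yarn - L_fabric) / L_fabric) * 100
Step 1: Extension = 49.6 - 44 = 5.6 cm
Step 2: Crimp% = (5.6 / 44) * 100
Step 3: Crimp% = 0.127273 * 100 = 12.7273% ≈ 12.7%

12.7%


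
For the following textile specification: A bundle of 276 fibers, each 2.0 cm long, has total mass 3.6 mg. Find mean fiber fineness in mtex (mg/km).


Formula: fineness (mtex) = mass (mg) / total length (km) = (mass_mg / total_length_m) * 1000
Step 1: Convert fiber length: 2.0 cm = 0.02 m
Step 2: Total fiber length = 276 * 0.02 = 5.52 m
Step 3: Linear density = 3.6 mg / 5.52 m = 0.6522 mg/m
Step 4: fineness = 0.6522 * 1000 = 652.2 mtex

652.2 mtex


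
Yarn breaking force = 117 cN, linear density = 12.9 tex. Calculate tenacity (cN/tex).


Formula: Tenacity = Breaking force / Linear density
Tenacity = 117 cN / 12.9 tex
Tenacity = 9.07 cN/tex

9.07 cN/tex


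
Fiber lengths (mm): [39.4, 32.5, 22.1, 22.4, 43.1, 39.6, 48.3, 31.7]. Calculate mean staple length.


Formula: Mean = sum of lengths / count
Sum = 39.4 + 32.5 + 22.1 + 22.4 + 43.1 + 39.6 + 48.3 + 31.7
Sum = 279.1 mm
Mean = 279.1 / 8 = 34.89 mm

34.89 mm


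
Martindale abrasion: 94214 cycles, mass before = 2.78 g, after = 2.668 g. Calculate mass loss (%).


Formula: Mass loss% = ((m_before - m_after) / m_before) * 100
Step 1: Mass loss = 2.78 - 2.668 = 0.112 g
Step 2: Ratio = 0.112 / 2.78 = 0.0402878
Step 3: Mass loss% = 0.0402878 * 100 = 4.02878% ≈ 4.03%

4.03%


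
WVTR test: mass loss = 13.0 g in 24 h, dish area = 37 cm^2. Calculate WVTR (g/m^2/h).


Formula: WVTR = mass_loss / (area * time)
Step 1: Convert area: 37 cm^2 = 0.0037 m^2
Step 2: WVTR = 13.0 g / (0.0037 m^2 * 24 h)
Step 3: WVTR = 13.0 / 0.0888 = 146.4 g/m^2/h

146.4 g/m^2/h


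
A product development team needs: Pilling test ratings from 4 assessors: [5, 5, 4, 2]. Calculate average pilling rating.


Formula: Mean = sum / count
Sum = 5 + 5 + 4 + 2 = 16
Mean = 16 / 4 = 4.0

4.0


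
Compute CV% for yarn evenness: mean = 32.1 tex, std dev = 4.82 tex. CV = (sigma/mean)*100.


Formula: CV% = (standard deviation / mean) * 100
Step 1: Ratio = 4.82 / 32.1 = 0.150156
Step 2: CV% = 0.150156 * 100 = 15.0156% ≈ 15.0%

15.0%


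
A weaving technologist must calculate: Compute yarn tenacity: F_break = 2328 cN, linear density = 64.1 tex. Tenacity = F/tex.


Formula: Tenacity = Breaking force / Linear density
Tenacity = 2328 cN / 64.1 tex
Tenacity = 36.32 cN/tex

36.32 cN/tex


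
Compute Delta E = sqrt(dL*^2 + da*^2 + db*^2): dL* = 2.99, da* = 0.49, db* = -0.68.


Formula: Delta E = sqrt(dL*^2 + da*^2 + db*^2)
Step 1: dL*^2 = 2.99^2 = 8.9401
Step 2: da*^2 = 0.49^2 = 0.2401
Step 3: db*^2 = (-0.68)^2 = 0.4624
Step 4: Sum = 8.9401 + 0.2401 + 0.4624 = 9.6426
Step 5: Delta E = sqrt(9.6426) = 3.11

3.11 Delta E


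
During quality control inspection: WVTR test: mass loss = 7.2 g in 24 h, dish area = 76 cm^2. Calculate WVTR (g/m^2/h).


Formula: WVTR = mass_loss / (area * time)
Step 1: Convert area: 76 cm^2 = 0.0076 m^2
Step 2: WVTR = 7.2 g / (0.0076 m^2 * 24 h)
Step 3: WVTR = 7.2 / 0.1824 = 39.5 g/m^2/h

39.5 g/m^2/h


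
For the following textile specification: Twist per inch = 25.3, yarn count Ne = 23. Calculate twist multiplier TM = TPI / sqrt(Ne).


Formula: TM = TPI / sqrt(Ne)
Step 1: sqrt(Ne) = sqrt(23) = 4.7958
Step 2: TM = 25.3 / 4.7958 = 5.28

5.28 TM


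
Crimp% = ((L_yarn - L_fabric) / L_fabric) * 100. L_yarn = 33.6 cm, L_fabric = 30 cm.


Formula: Crimp% = ((L_yarn - L_fabric) / L_fabric) * 100
Step 1: Extension = 33.6 - 30 = 3.6 cm
Step 2: Crimp% = (3.6 / 30) * 100
Step 3: Crimp% = 0.12 * 100 = 12.0%

12.0%


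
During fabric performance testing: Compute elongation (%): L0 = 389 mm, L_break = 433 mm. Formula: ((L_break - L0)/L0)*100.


Formula: Elongation (%) = ((L_break - L0) / L0) * 100
Step 1: Extension = 433 - 389 = 44 mm
Step 2: Elongation = (44 / 389) * 100
Step 3: Elongation = 0.113111 * 100 = 11.3111% ≈ 11.3%

11.3%


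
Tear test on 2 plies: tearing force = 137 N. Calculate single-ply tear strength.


Formula: Per-ply strength = Total force / Number of plies
Per-ply = 137 N / 2
Per-ply = 68.5 N

68.5 N


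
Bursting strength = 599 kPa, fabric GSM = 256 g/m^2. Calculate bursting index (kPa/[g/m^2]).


Formula: Bursting Index = Bursting Strength / Fabric GSM
BI = 599 kPa / 256 g/m^2
BI = 2.340 kPa/(g/m^2)

2.340 kPa/(g/m^2)


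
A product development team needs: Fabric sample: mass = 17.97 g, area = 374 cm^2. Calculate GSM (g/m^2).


Formula: GSM = mass_g / area_m2
Step 1: Convert area: 374 cm^2 = 374 / 10000 = 0.0374 m^2
Step 2: GSM = 17.97 g / 0.0374 m^2 = 480.5 g/m^2

480.5 g/m^2


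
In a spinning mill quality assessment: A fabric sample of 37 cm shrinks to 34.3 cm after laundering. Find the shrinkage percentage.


Formula: Shrinkage% = ((L_before - L_after) / L_before) * 100
Step 1: Shrinkage = 37 - 34.3 = 2.7 cm
Step 2: Shrinkage% = (2.7 / 37) * 100
Step 3: Shrinkage% = 0.072973 * 100 = 7.2973% ≈ 7.3%

7.3%


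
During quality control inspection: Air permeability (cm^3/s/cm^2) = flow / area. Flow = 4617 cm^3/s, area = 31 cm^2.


Formula: Air Permeability = Airflow / Test Area
AP = 4617 cm^3/s / 31 cm^2
AP = 148.9 cm^3/s/cm^2

148.9 cm^3/s/cm^2


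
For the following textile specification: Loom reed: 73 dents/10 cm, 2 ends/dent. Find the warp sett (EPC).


Formula: EPC = (dents per 10 cm * ends per dent) / 10
Step 1: Total ends per 10 cm = 73 * 2 = 146
Step 2: EPC = 146 / 10 = 14.6 ends/cm

14.6 ends/cm


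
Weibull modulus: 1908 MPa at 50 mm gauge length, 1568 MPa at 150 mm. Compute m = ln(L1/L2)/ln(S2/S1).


Formula: m = ln(L1/L2) / ln(S2/S1)
Step 1: ln(L1/L2) = ln(50/150) = -1.09861
Step 2: S2/S1 = 1568/1908 = 0.8218
Step 3: ln(S2/S1) = ln(0.8218) = -0.19626
Step 4: m = -1.09861 / -0.19626 = 5.60

5.60 (Weibull m)


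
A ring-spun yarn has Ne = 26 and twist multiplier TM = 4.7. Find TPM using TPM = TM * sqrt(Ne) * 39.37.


Formula: TPM = TM * sqrt(Ne) * 39.37
Step 1: sqrt(Ne) = sqrt(26) = 5.099
Step 2: TM * sqrt(Ne) = 4.7 * 5.099 = 23.9653
Step 3: TPM = 23.9653 * 39.37 = 944 twists/m

944 twists/m


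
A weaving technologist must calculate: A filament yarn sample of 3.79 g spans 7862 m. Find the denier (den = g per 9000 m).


Formula: den = (mass_g / length_m) * 9000
Substituting: den = (3.79 / 7862) * 9000
Intermediate: 3.79 / 7862 = 0.00048207 g/m
den = 0.00048207 * 9000 = 4.3 denier

4.3 denier


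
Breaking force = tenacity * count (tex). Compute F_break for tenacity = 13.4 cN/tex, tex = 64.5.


Formula: Breaking force = Tenacity * Linear density
F = 13.4 cN/tex * 64.5 tex
F = 864.30 cN

864.30 cN


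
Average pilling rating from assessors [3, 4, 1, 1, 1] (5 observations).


Formula: Mean = sum / count
Sum = 3 + 4 + 1 + 1 + 1 = 10
Mean = 10 / 5 = 2.0

2.0


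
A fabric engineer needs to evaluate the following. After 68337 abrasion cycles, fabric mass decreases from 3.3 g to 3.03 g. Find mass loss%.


Formula: Mass loss% = ((m_before - m_after) / m_before) * 100
Step 1: Mass loss = 3.3 - 3.03 = 0.27 g
Step 2: Ratio = 0.27 / 3.3 = 0.0818182
Step 3: Mass loss% = 0.0818182 * 100 = 8.18182% ≈ 8.18%

8.18%


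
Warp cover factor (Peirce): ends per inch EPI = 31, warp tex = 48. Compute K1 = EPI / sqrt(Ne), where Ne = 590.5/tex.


Formula: K1 = EPI / sqrt(Ne), with Ne = 590.5 / tex_warp
Step 1: Ne = 590.5 / 48 = 12.302
Step 2: sqrt(Ne) = sqrt(12.302) = 3.5074
Step 3: K1 = 31 / 3.5074 = 8.8

8.8


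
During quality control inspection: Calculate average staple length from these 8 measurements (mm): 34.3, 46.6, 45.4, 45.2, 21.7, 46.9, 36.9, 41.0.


Formula: Mean = sum of lengths / count
Sum = 34.3 + 46.6 + 45.4 + 45.2 + 21.7 + 46.9 + 36.9 + 41.0
Sum = 318.0 mm
Mean = 318.0 / 8 = 39.75 mm

39.75 mm


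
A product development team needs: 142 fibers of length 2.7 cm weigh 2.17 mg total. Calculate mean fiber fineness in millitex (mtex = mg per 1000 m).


Formula: fineness (mtex) = mass (mg) / total length (km) = (mass_mg / total_length_m) * 1000
Step 1: Convert fiber length: 2.7 cm = 0.027 m
Step 2: Total fiber length = 142 * 0.027 = 3.834 m
Step 3: Linear density = 2.17 mg / 3.834 m = 0.5660 mg/m
Step 4: fineness = 0.5660 * 1000 = 566.0 mtex

566.0 mtex


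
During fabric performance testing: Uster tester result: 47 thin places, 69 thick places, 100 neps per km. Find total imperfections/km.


Formula: Total = thin places + thick places + neps
Total = 47 + 69 + 100
Total = 216 imperfections/km

216 imperfections/km


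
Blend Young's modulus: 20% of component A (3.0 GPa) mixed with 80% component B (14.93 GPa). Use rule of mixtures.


Formula: Blend property = (fraction_A * property_A) + (fraction_B * property_B)
Step 1: Contribution A = 20/100 * 3.0 GPa = 0.6 GPa
Step 2: Contribution B = 80/100 * 14.93 GPa = 11.944 GPa
Step 3: Blend Young's modulus = 0.6 + 11.944 = 12.544 GPa

12.544 GPa


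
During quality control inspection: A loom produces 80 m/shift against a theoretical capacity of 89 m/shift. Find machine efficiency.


Formula: Efficiency% = (Actual output / Theoretical output) * 100
Efficiency% = (80 / 89) * 100
Efficiency% = 0.898876 * 100 = 89.8876% ≈ 89.9%

89.9%


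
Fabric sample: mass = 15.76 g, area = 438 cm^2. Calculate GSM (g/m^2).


Formula: GSM = mass_g / area_m2
Step 1: Convert area: 438 cm^2 = 438 / 10000 = 0.0438 m^2
Step 2: GSM = 15.76 g / 0.0438 m^2 = 359.8 g/m^2

359.8 g/m^2


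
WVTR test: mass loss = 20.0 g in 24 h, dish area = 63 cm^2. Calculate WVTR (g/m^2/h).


Formula: WVTR = mass_loss / (area * time)
Step 1: Convert area: 63 cm^2 = 0.0063 m^2
Step 2: WVTR = 20.0 g / (0.0063 m^2 * 24 h)
Step 3: WVTR = 20.0 / 0.1512 = 132.3 g/m^2/h

132.3 g/m^2/h


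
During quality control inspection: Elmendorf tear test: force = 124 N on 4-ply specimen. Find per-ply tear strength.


Formula: Per-ply strength = Total force / Number of plies
Per-ply = 124 N / 4
Per-ply = 31 N

31 N


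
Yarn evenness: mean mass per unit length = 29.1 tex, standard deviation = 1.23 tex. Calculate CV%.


Formula: CV% = (standard deviation / mean) * 100
Step 1: Ratio = 1.23 / 29.1 = 0.042268
Step 2: CV% = 0.042268 * 100 = 4.2268% ≈ 4.2%

4.2%


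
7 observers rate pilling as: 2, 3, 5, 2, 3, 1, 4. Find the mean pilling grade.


Formula: Mean = sum / count
Sum = 2 + 3 + 5 + 2 + 3 + 1 + 4 = 20
Mean = 20 / 7 = 2.9

2.9


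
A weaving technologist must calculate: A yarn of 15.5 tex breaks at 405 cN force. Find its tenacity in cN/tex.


Formula: Tenacity = Breaking force / Linear density
Tenacity = 405 cN / 15.5 tex
Tenacity = 26.13 cN/tex

26.13 cN/tex


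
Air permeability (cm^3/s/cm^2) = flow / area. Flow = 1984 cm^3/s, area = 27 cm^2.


Formula: Air Permeability = Airflow / Test Area
AP = 1984 cm^3/s / 27 cm^2
AP = 73.5 cm^3/s/cm^2

73.5 cm^3/s/cm^2


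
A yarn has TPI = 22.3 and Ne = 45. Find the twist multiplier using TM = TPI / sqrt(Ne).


Formula: TM = TPI / sqrt(Ne)
Step 1: sqrt(Ne) = sqrt(45) = 6.7082
Step 2: TM = 22.3 / 6.7082 = 3.32

3.32 TM


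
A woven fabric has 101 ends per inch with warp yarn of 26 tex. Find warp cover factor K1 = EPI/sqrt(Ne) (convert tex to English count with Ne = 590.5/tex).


Formula: K1 = EPI / sqrt(Ne), with Ne = 590.5 / tex_warp
Step 1: Ne = 590.5 / 26 = 22.712
Step 2: sqrt(Ne) = sqrt(22.712) = 4.7657
Step 3: K1 = 101 / 4.7657 = 21.2

21.2


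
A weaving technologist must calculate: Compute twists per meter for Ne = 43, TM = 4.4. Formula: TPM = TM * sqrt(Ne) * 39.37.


Formula: TPM = TM * sqrt(Ne) * 39.37
Step 1: sqrt(Ne) = sqrt(43) = 6.5574
Step 2: TM * sqrt(Ne) = 4.4 * 6.5574 = 28.8526
Step 3: TPM = 28.8526 * 39.37 = 1136 twists/m

1136 twists/m


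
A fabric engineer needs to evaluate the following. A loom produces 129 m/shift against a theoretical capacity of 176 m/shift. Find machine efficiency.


Formula: Efficiency% = (Actual output / Theoretical output) * 100
Efficiency% = (129 / 176) * 100
Efficiency% = 0.732955 * 100 = 73.2955% ≈ 73.3%

73.3%


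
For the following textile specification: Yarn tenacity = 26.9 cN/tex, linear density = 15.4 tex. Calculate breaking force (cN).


Formula: Breaking force = Tenacity * Linear density
F = 26.9 cN/tex * 15.4 tex
F = 414.26 cN

414.26 cN


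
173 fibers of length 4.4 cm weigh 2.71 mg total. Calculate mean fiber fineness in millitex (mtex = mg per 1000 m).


Formula: fineness (mtex) = mass (mg) / total length (km) = (mass_mg / total_length_m) * 1000
Step 1: Convert fiber length: 4.4 cm = 0.044 m
Step 2: Total fiber length = 173 * 0.044 = 7.612 m
Step 3: Linear density = 2.71 mg / 7.612 m = 0.3560 mg/m
Step 4: fineness = 0.3560 * 1000 = 356.0 mtex

356.0 mtex


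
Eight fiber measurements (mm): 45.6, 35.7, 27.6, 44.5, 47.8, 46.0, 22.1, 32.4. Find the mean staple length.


Formula: Mean = sum of lengths / count
Sum = 45.6 + 35.7 + 27.6 + 44.5 + 47.8 + 46.0 + 22.1 + 32.4
Sum = 301.7 mm
Mean = 301.7 / 8 = 37.71 mm

37.71 mm


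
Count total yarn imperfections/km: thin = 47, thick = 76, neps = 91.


Formula: Total = thin places + thick places + neps
Total = 47 + 76 + 91
Total = 214 imperfections/km

214 imperfections/km
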